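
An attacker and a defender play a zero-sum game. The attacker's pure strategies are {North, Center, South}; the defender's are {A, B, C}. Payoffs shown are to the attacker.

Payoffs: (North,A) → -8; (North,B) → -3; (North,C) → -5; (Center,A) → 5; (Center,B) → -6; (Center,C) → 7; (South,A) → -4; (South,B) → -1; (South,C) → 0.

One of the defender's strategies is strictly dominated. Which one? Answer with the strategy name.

C

A holds the attacker's payoff strictly below C in every row: -8 < -5, 5 < 7, -4 < 0.
So C is strictly dominated for the defender.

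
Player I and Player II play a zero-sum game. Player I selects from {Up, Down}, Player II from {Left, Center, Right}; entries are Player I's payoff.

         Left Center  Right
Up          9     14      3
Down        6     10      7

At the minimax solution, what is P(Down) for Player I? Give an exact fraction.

Row minima: Up → 3, Down → 6; maximin = 6.
Column maxima: Left → 9, Center → 14, Right → 7; minimax = 7.
6 ≠ 7, so there is no saddle point; optimal play is mixed.
Center is strictly dominated by Left (it gives Player I strictly more in every row), so Player II never plays it.
On the remaining 2×2 (Up, Down vs Left, Right):
Let Player I play Up with probability p. Expected payoff against Left: 9p + 6(1−p) = 3p + 6; against Right: 3p + 7(1−p) = −4p + 7.
Setting these equal: 3p + 6 = −4p + 7 ⇒ 7p = 1 ⇒ p = 1/7, and the value is (3)·(1/7) + 6 = 45/7.
For Player II: with q = P(Left), equating Up's and Down's payoffs gives 6q + 3 = −q + 7 ⇒ q = 4/7.

6/7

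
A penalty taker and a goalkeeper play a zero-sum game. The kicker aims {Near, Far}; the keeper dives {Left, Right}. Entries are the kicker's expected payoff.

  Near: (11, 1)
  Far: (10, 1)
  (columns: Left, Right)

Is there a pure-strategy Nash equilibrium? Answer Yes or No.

Yes

Row minima: Near → 1, Far → 1; maximin = 1.
Column maxima: Left → 11, Right → 1; minimax = 1.
maximin = minimax = 1, so a saddle point exists.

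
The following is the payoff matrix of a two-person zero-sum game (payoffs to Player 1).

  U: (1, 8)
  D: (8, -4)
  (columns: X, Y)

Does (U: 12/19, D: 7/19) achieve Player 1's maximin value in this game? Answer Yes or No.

Yes

Against X this mix gives (12/19)·1 + (7/19)·8 = 68/19.
Against Y this mix gives (12/19)·8 + (7/19)·(-4) = 68/19.
All of Player 2's active replies (X, Y) yield 68/19, and no column does worse for Player 1. The mix makes Player 2 indifferent and guarantees 68/19, so it is optimal.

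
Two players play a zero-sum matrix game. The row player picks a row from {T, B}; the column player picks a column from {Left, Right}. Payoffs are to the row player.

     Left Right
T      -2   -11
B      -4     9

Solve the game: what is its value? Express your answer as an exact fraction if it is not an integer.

Row minima: T → -11, B → -4; maximin = -4.
Column maxima: Left → -2, Right → 9; minimax = -2.
-4 ≠ -2, so there is no saddle point; optimal play is mixed.
Let the row player play T with probability p. Expected payoff against Left: (-2)p + (-4)(1−p) = 2p − 4; against Right: (-11)p + 9(1−p) = −20p + 9.
Setting these equal: 2p − 4 = −20p + 9 ⇒ 22p = 13 ⇒ p = 13/22, and the value is (2)·(13/22) − 4 = -31/11.
For the column player: with q = P(Left), equating T's and B's payoffs gives 9q − 11 = −13q + 9 ⇒ q = 10/11.

-31/11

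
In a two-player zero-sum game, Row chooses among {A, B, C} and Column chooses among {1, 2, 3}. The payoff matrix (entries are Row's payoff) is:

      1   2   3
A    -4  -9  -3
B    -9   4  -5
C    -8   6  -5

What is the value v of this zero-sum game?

Row minima: A → -9, B → -9, C → -8; maximin = -8.
Column maxima: 1 → -4, 2 → 6, 3 → -3; minimax = -4.
-8 ≠ -4, so there is no saddle point; optimal play is mixed.
3 is strictly dominated by 1 (it gives Row strictly more in every row), so Column never plays it.
With 3 eliminated, B is strictly dominated by C (C gives Row strictly more in every remaining column), so Row never plays it.
On the remaining 2×2 (A, C vs 1, 2):
Let Row play A with probability p. Expected payoff against 1: (-4)p + (-8)(1−p) = 4p − 8; against 2: (-9)p + 6(1−p) = −15p + 6.
Setting these equal: 4p − 8 = −15p + 6 ⇒ 19p = 14 ⇒ p = 14/19, and the value is (4)·(14/19) − 8 = -96/19.
For Column: with q = P(1), equating A's and C's payoffs gives 5q − 9 = −14q + 6 ⇒ q = 15/19.

-96/19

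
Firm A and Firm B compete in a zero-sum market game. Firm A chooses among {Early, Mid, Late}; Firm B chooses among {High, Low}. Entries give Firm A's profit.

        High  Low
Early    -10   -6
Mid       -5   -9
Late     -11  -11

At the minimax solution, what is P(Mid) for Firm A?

Row minima: Early → -10, Mid → -9, Late → -11; maximin = -9.
Column maxima: High → -5, Low → -6; minimax = -6.
-9 ≠ -6, so there is no saddle point; optimal play is mixed.
Late is strictly dominated by Early, so Firm A never plays it.
On the remaining 2×2 (Early, Mid vs High, Low):
Let Firm A play Early with probability p. Expected payoff against High: (-10)p + (-5)(1−p) = −5p − 5; against Low: (-6)p + (-9)(1−p) = 3p − 9.
Setting these equal: −5p − 5 = 3p − 9 ⇒ −8p = -4 ⇒ p = 1/2, and the value is (-5)·(1/2) − 5 = -15/2.
For Firm B: with q = P(High), equating Early's and Mid's payoffs gives −4q − 6 = 4q − 9 ⇒ q = 3/8.

1/2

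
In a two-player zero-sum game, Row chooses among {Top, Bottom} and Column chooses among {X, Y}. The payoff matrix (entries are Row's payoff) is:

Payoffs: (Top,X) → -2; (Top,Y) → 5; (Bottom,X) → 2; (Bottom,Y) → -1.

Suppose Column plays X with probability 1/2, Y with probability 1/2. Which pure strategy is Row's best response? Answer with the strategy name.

Top

Expected payoff of Top: (1/2)·(-2) + (1/2)·5 = 3/2.
Expected payoff of Bottom: (1/2)·2 + (1/2)·(-1) = 1/2.
The largest is 3/2, so Row's best response is Top.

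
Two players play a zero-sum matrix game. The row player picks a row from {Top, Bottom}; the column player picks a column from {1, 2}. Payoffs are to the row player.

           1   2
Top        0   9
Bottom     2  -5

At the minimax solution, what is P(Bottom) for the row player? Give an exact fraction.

9/16

Row minima: Top → 0, Bottom → -5; maximin = 0.
Column maxima: 1 → 2, 2 → 9; minimax = 2.
0 ≠ 2, so there is no saddle point; optimal play is mixed.
Let the row player play Top with probability p. Expected payoff against 1: 0p + 2(1−p) = −2p + 2; against 2: 9p + (-5)(1−p) = 14p − 5.
Setting these equal: −2p + 2 = 14p − 5 ⇒ −16p = -7 ⇒ p = 7/16, and the value is (-2)·(7/16) + 2 = 9/8.
For the column player: with q = P(1), equating Top's and Bottom's payoffs gives −9q + 9 = 7q − 5 ⇒ q = 7/8.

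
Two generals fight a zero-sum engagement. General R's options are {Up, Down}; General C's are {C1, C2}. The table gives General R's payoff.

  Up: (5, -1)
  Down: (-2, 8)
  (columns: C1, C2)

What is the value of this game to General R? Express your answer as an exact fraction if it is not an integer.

Row minima: Up → -1, Down → -2; maximin = -1.
Column maxima: C1 → 5, C2 → 8; minimax = 5.
-1 ≠ 5, so there is no saddle point; optimal play is mixed.
Let General R play Up with probability p. Expected payoff against C1: 5p + (-2)(1−p) = 7p − 2; against C2: (-1)p + 8(1−p) = −9p + 8.
Setting these equal: 7p − 2 = −9p + 8 ⇒ 16p = 10 ⇒ p = 5/8, and the value is (7)·(5/8) − 2 = 19/8.
For General C: with q = P(C1), equating Up's and Down's payoffs gives 6q − 1 = −10q + 8 ⇒ q = 9/16.

19/8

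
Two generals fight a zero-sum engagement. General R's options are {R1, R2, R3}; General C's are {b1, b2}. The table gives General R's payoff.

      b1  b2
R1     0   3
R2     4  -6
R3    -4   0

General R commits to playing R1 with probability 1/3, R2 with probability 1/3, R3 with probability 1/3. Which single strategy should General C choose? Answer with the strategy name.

If General C plays b1, General R's expected payoff is (1/3)·0 + (1/3)·4 + (1/3)·(-4) = 0.
If General C plays b2, General R's expected payoff is (1/3)·3 + (1/3)·(-6) + (1/3)·0 = -1.
General C minimizes General R's payoff; the smallest is -1, so the best response is b2.

b2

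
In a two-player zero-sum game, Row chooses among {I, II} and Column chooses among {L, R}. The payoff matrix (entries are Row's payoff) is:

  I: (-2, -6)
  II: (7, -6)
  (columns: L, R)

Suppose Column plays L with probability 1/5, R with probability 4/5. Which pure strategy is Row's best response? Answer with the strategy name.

II

Expected payoff of I: (1/5)·(-2) + (4/5)·(-6) = -26/5.
Expected payoff of II: (1/5)·7 + (4/5)·(-6) = -17/5.
The largest is -17/5, so Row's best response is II.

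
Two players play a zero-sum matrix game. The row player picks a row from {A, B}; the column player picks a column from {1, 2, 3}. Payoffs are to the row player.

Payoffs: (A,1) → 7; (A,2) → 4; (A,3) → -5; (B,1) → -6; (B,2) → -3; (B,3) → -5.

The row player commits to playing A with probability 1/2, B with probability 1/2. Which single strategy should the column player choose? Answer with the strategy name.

3

If the column player plays 1, the row player's expected payoff is (1/2)·7 + (1/2)·(-6) = 1/2.
If the column player plays 2, the row player's expected payoff is (1/2)·4 + (1/2)·(-3) = 1/2.
If the column player plays 3, the row player's expected payoff is (1/2)·(-5) + (1/2)·(-5) = -5.
The column player minimizes the row player's payoff; the smallest is -5, so the best response is 3.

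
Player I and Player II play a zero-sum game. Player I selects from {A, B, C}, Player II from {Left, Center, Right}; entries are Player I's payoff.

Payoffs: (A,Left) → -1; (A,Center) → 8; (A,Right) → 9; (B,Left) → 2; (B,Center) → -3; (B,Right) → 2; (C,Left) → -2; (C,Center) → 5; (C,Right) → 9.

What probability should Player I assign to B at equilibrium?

Row minima: A → -1, B → -3, C → -2; maximin = -1.
Column maxima: Left → 2, Center → 8, Right → 9; minimax = 2.
-1 ≠ 2, so there is no saddle point; optimal play is mixed.
Right is strictly dominated by Center (it gives Player I strictly more in every row), so Player II never plays it.
With Right eliminated, C is strictly dominated by A (A gives Player I strictly more in every remaining column), so Player I never plays it.
On the remaining 2×2 (A, B vs Left, Center):
Let Player I play A with probability p. Expected payoff against Left: (-1)p + 2(1−p) = −3p + 2; against Center: 8p + (-3)(1−p) = 11p − 3.
Setting these equal: −3p + 2 = 11p − 3 ⇒ −14p = -5 ⇒ p = 5/14, and the value is (-3)·(5/14) + 2 = 13/14.
For Player II: with q = P(Left), equating A's and B's payoffs gives −9q + 8 = 5q − 3 ⇒ q = 11/14.

9/14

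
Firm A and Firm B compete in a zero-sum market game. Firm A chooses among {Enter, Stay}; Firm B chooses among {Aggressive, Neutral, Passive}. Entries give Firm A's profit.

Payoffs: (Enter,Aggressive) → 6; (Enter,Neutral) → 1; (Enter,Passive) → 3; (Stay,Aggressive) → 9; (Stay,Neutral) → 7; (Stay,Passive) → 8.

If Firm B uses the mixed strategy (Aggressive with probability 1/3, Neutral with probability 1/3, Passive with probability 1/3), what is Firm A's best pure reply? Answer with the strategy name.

Stay

Expected payoff of Enter: (1/3)·6 + (1/3)·1 + (1/3)·3 = 10/3.
Expected payoff of Stay: (1/3)·9 + (1/3)·7 + (1/3)·8 = 8.
The largest is 8, so Firm A's best response is Stay.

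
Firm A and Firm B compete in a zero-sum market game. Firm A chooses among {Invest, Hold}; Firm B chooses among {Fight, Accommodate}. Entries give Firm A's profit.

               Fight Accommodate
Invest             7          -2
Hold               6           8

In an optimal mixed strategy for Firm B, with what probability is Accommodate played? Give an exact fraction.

Row minima: Invest → -2, Hold → 6; maximin = 6.
Column maxima: Fight → 7, Accommodate → 8; minimax = 7.
6 ≠ 7, so there is no saddle point; optimal play is mixed.
Let Firm A play Invest with probability p. Expected payoff against Fight: 7p + 6(1−p) = p + 6; against Accommodate: (-2)p + 8(1−p) = −10p + 8.
Setting these equal: p + 6 = −10p + 8 ⇒ 11p = 2 ⇒ p = 2/11, and the value is (1)·(2/11) + 6 = 68/11.
For Firm B: with q = P(Fight), equating Invest's and Hold's payoffs gives 9q − 2 = −2q + 8 ⇒ q = 10/11.

1/11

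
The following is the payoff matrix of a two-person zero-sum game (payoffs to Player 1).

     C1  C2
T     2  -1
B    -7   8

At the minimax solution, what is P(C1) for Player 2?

1/2

Row minima: T → -1, B → -7; maximin = -1.
Column maxima: C1 → 2, C2 → 8; minimax = 2.
-1 ≠ 2, so there is no saddle point; optimal play is mixed.
Let Player 1 play T with probability p. Expected payoff against C1: 2p + (-7)(1−p) = 9p − 7; against C2: (-1)p + 8(1−p) = −9p + 8.
Setting these equal: 9p − 7 = −9p + 8 ⇒ 18p = 15 ⇒ p = 5/6, and the value is (9)·(5/6) − 7 = 1/2.
For Player 2: with q = P(C1), equating T's and B's payoffs gives 3q − 1 = −15q + 8 ⇒ q = 1/2.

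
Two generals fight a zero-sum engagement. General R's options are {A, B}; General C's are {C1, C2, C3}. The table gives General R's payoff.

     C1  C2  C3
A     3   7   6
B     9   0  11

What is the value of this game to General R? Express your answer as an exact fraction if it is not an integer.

Row minima: A → 3, B → 0; maximin = 3.
Column maxima: C1 → 9, C2 → 7, C3 → 11; minimax = 7.
3 ≠ 7, so there is no saddle point; optimal play is mixed.
C3 is strictly dominated by C1 (it gives General R strictly more in every row), so General C never plays it.
On the remaining 2×2 (A, B vs C1, C2):
Let General R play A with probability p. Expected payoff against C1: 3p + 9(1−p) = −6p + 9; against C2: 7p + 0(1−p) = 7p.
Setting these equal: −6p + 9 = 7p ⇒ −13p = -9 ⇒ p = 9/13, and the value is (-6)·(9/13) + 9 = 63/13.
For General C: with q = P(C1), equating A's and B's payoffs gives −4q + 7 = 9q ⇒ q = 7/13.

63/13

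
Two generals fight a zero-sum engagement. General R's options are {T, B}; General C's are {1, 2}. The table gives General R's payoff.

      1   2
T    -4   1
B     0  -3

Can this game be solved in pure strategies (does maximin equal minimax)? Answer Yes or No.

Row minima: T → -4, B → -3; maximin = -3.
Column maxima: 1 → 0, 2 → 1; minimax = 0.
-3 ≠ 0, so no pure-strategy equilibrium exists.

No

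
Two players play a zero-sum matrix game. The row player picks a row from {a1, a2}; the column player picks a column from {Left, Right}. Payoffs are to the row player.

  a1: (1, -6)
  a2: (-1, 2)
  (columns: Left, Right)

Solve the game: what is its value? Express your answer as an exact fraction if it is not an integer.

-2/5

Row minima: a1 → -6, a2 → -1; maximin = -1.
Column maxima: Left → 1, Right → 2; minimax = 1.
-1 ≠ 1, so there is no saddle point; optimal play is mixed.
Let the row player play a1 with probability p. Expected payoff against Left: 1p + (-1)(1−p) = 2p − 1; against Right: (-6)p + 2(1−p) = −8p + 2.
Setting these equal: 2p − 1 = −8p + 2 ⇒ 10p = 3 ⇒ p = 3/10, and the value is (2)·(3/10) − 1 = -2/5.
For the column player: with q = P(Left), equating a1's and a2's payoffs gives 7q − 6 = −3q + 2 ⇒ q = 4/5.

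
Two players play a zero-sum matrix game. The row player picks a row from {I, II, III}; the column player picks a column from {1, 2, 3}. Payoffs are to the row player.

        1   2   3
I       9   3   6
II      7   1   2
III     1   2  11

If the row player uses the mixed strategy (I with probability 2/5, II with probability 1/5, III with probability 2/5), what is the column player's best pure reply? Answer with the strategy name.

If the column player plays 1, the row player's expected payoff is (2/5)·9 + (1/5)·7 + (2/5)·1 = 27/5.
If the column player plays 2, the row player's expected payoff is (2/5)·3 + (1/5)·1 + (2/5)·2 = 11/5.
If the column player plays 3, the row player's expected payoff is (2/5)·6 + (1/5)·2 + (2/5)·11 = 36/5.
The column player minimizes the row player's payoff; the smallest is 11/5, so the best response is 2.

2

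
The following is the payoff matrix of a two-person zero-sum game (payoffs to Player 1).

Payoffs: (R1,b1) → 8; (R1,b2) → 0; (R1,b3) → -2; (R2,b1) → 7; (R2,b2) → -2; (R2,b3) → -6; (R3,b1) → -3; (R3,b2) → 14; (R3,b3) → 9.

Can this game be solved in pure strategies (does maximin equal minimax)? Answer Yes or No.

Row minima: R1 → -2, R2 → -6, R3 → -3; maximin = -2.
Column maxima: b1 → 8, b2 → 14, b3 → 9; minimax = 8.
-2 ≠ 8, so no pure-strategy equilibrium exists.

No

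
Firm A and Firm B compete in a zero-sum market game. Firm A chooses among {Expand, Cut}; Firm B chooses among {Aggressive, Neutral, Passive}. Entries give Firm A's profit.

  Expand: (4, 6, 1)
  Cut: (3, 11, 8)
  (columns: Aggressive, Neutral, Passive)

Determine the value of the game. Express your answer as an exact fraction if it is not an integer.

Row minima: Expand → 1, Cut → 3; maximin = 3.
Column maxima: Aggressive → 4, Neutral → 11, Passive → 8; minimax = 4.
3 ≠ 4, so there is no saddle point; optimal play is mixed.
Neutral is strictly dominated by Aggressive (it gives Firm A strictly more in every row), so Firm B never plays it.
On the remaining 2×2 (Expand, Cut vs Aggressive, Passive):
Let Firm A play Expand with probability p. Expected payoff against Aggressive: 4p + 3(1−p) = p + 3; against Passive: 1p + 8(1−p) = −7p + 8.
Setting these equal: p + 3 = −7p + 8 ⇒ 8p = 5 ⇒ p = 5/8, and the value is (1)·(5/8) + 3 = 29/8.
For Firm B: with q = P(Aggressive), equating Expand's and Cut's payoffs gives 3q + 1 = −5q + 8 ⇒ q = 7/8.

29/8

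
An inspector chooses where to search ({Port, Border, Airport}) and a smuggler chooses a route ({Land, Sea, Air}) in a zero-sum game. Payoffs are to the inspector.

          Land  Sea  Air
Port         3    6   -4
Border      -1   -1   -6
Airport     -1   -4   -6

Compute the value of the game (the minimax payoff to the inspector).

-4

Row minima: Port → -4, Border → -6, Airport → -6; maximin = -4.
Column maxima: Land → 3, Sea → 6, Air → -4; minimax = -4.
Since maximin = minimax = -4, there is a saddle point and the value is -4.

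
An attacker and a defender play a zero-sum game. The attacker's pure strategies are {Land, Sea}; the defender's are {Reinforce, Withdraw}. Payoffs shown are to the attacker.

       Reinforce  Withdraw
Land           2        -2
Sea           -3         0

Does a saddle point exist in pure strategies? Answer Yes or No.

Row minima: Land → -2, Sea → -3; maximin = -2.
Column maxima: Reinforce → 2, Withdraw → 0; minimax = 0.
-2 ≠ 0, so no pure-strategy equilibrium exists.

No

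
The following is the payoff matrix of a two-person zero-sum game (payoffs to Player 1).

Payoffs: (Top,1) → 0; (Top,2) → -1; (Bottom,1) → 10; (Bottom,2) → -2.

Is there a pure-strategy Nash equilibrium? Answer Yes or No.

Row minima: Top → -1, Bottom → -2; maximin = -1.
Column maxima: 1 → 10, 2 → -1; minimax = -1.
maximin = minimax = -1, so a saddle point exists.

Yes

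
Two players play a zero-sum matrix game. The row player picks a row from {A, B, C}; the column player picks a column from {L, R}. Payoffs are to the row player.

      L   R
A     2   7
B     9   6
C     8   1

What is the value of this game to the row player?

51/8

Row minima: A → 2, B → 6, C → 1; maximin = 6.
Column maxima: L → 9, R → 7; minimax = 7.
6 ≠ 7, so there is no saddle point; optimal play is mixed.
C is strictly dominated by B, so the row player never plays it.
On the remaining 2×2 (A, B vs L, R):
Let the row player play A with probability p. Expected payoff against L: 2p + 9(1−p) = −7p + 9; against R: 7p + 6(1−p) = p + 6.
Setting these equal: −7p + 9 = p + 6 ⇒ −8p = -3 ⇒ p = 3/8, and the value is (-7)·(3/8) + 9 = 51/8.
For the column player: with q = P(L), equating A's and B's payoffs gives −5q + 7 = 3q + 6 ⇒ q = 1/8.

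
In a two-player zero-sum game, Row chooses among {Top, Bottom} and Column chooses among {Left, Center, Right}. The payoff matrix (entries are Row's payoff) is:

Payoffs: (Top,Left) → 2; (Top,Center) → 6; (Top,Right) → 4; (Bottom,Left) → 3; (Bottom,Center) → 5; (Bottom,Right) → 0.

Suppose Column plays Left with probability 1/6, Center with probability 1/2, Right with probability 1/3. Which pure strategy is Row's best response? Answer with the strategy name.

Expected payoff of Top: (1/6)·2 + (1/2)·6 + (1/3)·4 = 14/3.
Expected payoff of Bottom: (1/6)·3 + (1/2)·5 + (1/3)·0 = 3.
The largest is 14/3, so Row's best response is Top.

Top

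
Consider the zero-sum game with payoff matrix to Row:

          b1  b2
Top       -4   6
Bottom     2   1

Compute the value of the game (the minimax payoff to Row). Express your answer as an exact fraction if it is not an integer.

16/11

Row minima: Top → -4, Bottom → 1; maximin = 1.
Column maxima: b1 → 2, b2 → 6; minimax = 2.
1 ≠ 2, so there is no saddle point; optimal play is mixed.
Let Row play Top with probability p. Expected payoff against b1: (-4)p + 2(1−p) = −6p + 2; against b2: 6p + 1(1−p) = 5p + 1.
Setting these equal: −6p + 2 = 5p + 1 ⇒ −11p = -1 ⇒ p = 1/11, and the value is (-6)·(1/11) + 2 = 16/11.
For Column: with q = P(b1), equating Top's and Bottom's payoffs gives −10q + 6 = q + 1 ⇒ q = 5/11.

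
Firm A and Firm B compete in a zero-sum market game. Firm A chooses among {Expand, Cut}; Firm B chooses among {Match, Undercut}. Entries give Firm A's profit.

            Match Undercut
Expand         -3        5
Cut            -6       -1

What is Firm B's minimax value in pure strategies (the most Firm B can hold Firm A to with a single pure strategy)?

Column maxima: Match → -3, Undercut → 5.
The smallest of these is -3.

-3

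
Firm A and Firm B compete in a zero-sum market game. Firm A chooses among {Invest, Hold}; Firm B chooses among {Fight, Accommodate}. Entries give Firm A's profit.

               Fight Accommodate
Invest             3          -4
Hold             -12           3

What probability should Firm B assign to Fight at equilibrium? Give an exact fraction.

Row minima: Invest → -4, Hold → -12; maximin = -4.
Column maxima: Fight → 3, Accommodate → 3; minimax = 3.
-4 ≠ 3, so there is no saddle point; optimal play is mixed.
Let Firm A play Invest with probability p. Expected payoff against Fight: 3p + (-12)(1−p) = 15p − 12; against Accommodate: (-4)p + 3(1−p) = −7p + 3.
Setting these equal: 15p − 12 = −7p + 3 ⇒ 22p = 15 ⇒ p = 15/22, and the value is (15)·(15/22) − 12 = -39/22.
For Firm B: with q = P(Fight), equating Invest's and Hold's payoffs gives 7q − 4 = −15q + 3 ⇒ q = 7/22.

7/22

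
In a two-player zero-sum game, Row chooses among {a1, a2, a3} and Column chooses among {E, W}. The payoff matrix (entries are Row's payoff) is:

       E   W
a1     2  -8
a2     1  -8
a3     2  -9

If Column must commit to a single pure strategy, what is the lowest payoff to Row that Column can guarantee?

Column maxima: E → 2, W → -8.
The smallest of these is -8.

-8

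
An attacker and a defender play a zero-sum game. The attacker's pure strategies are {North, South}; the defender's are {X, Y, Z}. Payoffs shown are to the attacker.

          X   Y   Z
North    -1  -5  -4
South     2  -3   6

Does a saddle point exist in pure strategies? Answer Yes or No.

Row minima: North → -5, South → -3; maximin = -3.
Column maxima: X → 2, Y → -3, Z → 6; minimax = -3.
maximin = minimax = -3, so a saddle point exists.

Yes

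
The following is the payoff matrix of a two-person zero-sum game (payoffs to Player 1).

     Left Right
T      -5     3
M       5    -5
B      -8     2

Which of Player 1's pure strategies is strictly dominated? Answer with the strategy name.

B

T gives a strictly higher payoff than B against every column: -5 > -8, 3 > 2.
So B is strictly dominated and Player 1 never plays it.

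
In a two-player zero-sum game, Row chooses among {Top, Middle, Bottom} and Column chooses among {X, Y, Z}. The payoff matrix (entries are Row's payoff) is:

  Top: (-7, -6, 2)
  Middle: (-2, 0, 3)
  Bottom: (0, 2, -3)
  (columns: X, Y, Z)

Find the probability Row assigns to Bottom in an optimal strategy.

5/8

Row minima: Top → -7, Middle → -2, Bottom → -3; maximin = -2.
Column maxima: X → 0, Y → 2, Z → 3; minimax = 0.
-2 ≠ 0, so there is no saddle point; optimal play is mixed.
Top is strictly dominated by Middle, so Row never plays it.
Y is strictly dominated by X (it gives Row strictly more in every row), so Column never plays it.
On the remaining 2×2 (Middle, Bottom vs X, Z):
Let Row play Middle with probability p. Expected payoff against X: (-2)p + 0(1−p) = −2p; against Z: 3p + (-3)(1−p) = 6p − 3.
Setting these equal: −2p = 6p − 3 ⇒ −8p = -3 ⇒ p = 3/8, and the value is (-2)·(3/8) = -3/4.
For Column: with q = P(X), equating Middle's and Bottom's payoffs gives −5q + 3 = 3q − 3 ⇒ q = 3/4.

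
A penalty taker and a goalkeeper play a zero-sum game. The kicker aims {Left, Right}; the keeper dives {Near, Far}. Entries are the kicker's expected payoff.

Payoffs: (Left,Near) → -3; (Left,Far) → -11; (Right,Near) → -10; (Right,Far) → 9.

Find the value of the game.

-137/27

Row minima: Left → -11, Right → -10; maximin = -10.
Column maxima: Near → -3, Far → 9; minimax = -3.
-10 ≠ -3, so there is no saddle point; optimal play is mixed.
Let the kicker play Left with probability p. Expected payoff against Near: (-3)p + (-10)(1−p) = 7p − 10; against Far: (-11)p + 9(1−p) = −20p + 9.
Setting these equal: 7p − 10 = −20p + 9 ⇒ 27p = 19 ⇒ p = 19/27, and the value is (7)·(19/27) − 10 = -137/27.
For the keeper: with q = P(Near), equating Left's and Right's payoffs gives 8q − 11 = −19q + 9 ⇒ q = 20/27.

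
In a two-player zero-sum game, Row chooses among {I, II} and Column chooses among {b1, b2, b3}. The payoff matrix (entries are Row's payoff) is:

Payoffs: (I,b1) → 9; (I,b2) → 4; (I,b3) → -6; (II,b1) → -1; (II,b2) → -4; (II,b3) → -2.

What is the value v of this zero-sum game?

-8/3

Row minima: I → -6, II → -4; maximin = -4.
Column maxima: b1 → 9, b2 → 4, b3 → -2; minimax = -2.
-4 ≠ -2, so there is no saddle point; optimal play is mixed.
b1 is strictly dominated by b2 (it gives Row strictly more in every row), so Column never plays it.
On the remaining 2×2 (I, II vs b2, b3):
Let Row play I with probability p. Expected payoff against b2: 4p + (-4)(1−p) = 8p − 4; against b3: (-6)p + (-2)(1−p) = −4p − 2.
Setting these equal: 8p − 4 = −4p − 2 ⇒ 12p = 2 ⇒ p = 1/6, and the value is (8)·(1/6) − 4 = -8/3.
For Column: with q = P(b2), equating I's and II's payoffs gives 10q − 6 = −2q − 2 ⇒ q = 1/3.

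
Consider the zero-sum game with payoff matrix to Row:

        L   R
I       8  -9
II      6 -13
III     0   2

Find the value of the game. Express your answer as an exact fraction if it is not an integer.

16/19

Row minima: I → -9, II → -13, III → 0; maximin = 0.
Column maxima: L → 8, R → 2; minimax = 2.
0 ≠ 2, so there is no saddle point; optimal play is mixed.
II is strictly dominated by I, so Row never plays it.
On the remaining 2×2 (I, III vs L, R):
Let Row play I with probability p. Expected payoff against L: 8p + 0(1−p) = 8p; against R: (-9)p + 2(1−p) = −11p + 2.
Setting these equal: 8p = −11p + 2 ⇒ 19p = 2 ⇒ p = 2/19, and the value is (8)·(2/19) = 16/19.
For Column: with q = P(L), equating I's and III's payoffs gives 17q − 9 = −2q + 2 ⇒ q = 11/19.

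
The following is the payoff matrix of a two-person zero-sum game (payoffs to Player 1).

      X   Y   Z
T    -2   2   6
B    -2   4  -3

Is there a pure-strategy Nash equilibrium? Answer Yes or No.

Yes

Row minima: T → -2, B → -3; maximin = -2.
Column maxima: X → -2, Y → 4, Z → 6; minimax = -2.
maximin = minimax = -2, so a saddle point exists.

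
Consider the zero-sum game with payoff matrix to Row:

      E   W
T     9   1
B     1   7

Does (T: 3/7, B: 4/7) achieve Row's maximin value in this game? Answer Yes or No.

Yes

Against E this mix gives (3/7)·9 + (4/7)·1 = 31/7.
Against W this mix gives (3/7)·1 + (4/7)·7 = 31/7.
All of Column's active replies (E, W) yield 31/7, and no column does worse for Row. The mix makes Column indifferent and guarantees 31/7, so it is optimal.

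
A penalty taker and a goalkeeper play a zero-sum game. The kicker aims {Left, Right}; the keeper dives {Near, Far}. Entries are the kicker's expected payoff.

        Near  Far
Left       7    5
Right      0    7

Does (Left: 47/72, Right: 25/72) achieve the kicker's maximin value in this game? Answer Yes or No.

Against Near this mix gives (47/72)·7 + (25/72)·0 = 329/72.
Against Far this mix gives (47/72)·5 + (25/72)·7 = 205/36.
The keeper will play Near, holding the kicker to 329/72. Shifting weight toward the row that does better against Near would raise this floor (the equalizing mix achieves 49/9 against both Near and Far), so the proposed strategy is not optimal.

No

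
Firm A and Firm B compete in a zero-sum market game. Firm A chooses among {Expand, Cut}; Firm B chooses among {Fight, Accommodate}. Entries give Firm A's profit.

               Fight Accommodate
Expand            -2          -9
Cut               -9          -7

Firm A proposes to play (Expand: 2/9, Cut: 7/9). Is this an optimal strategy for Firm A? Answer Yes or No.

Yes

Against Fight this mix gives (2/9)·(-2) + (7/9)·(-9) = -67/9.
Against Accommodate this mix gives (2/9)·(-9) + (7/9)·(-7) = -67/9.
All of Firm B's active replies (Fight, Accommodate) yield -67/9, and no column does worse for Firm A. The mix makes Firm B indifferent and guarantees -67/9, so it is optimal.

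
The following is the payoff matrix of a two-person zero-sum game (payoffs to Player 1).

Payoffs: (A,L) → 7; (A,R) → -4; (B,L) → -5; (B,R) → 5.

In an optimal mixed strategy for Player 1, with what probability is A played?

10/21

Row minima: A → -4, B → -5; maximin = -4.
Column maxima: L → 7, R → 5; minimax = 5.
-4 ≠ 5, so there is no saddle point; optimal play is mixed.
Let Player 1 play A with probability p. Expected payoff against L: 7p + (-5)(1−p) = 12p − 5; against R: (-4)p + 5(1−p) = −9p + 5.
Setting these equal: 12p − 5 = −9p + 5 ⇒ 21p = 10 ⇒ p = 10/21, and the value is (12)·(10/21) − 5 = 5/7.
For Player 2: with q = P(L), equating A's and B's payoffs gives 11q − 4 = −10q + 5 ⇒ q = 3/7.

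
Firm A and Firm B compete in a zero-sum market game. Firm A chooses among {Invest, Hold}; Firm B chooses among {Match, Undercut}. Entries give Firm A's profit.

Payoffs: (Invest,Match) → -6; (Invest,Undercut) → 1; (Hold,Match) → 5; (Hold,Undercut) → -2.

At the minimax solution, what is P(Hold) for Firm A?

Row minima: Invest → -6, Hold → -2; maximin = -2.
Column maxima: Match → 5, Undercut → 1; minimax = 1.
-2 ≠ 1, so there is no saddle point; optimal play is mixed.
Let Firm A play Invest with probability p. Expected payoff against Match: (-6)p + 5(1−p) = −11p + 5; against Undercut: 1p + (-2)(1−p) = 3p − 2.
Setting these equal: −11p + 5 = 3p − 2 ⇒ −14p = -7 ⇒ p = 1/2, and the value is (-11)·(1/2) + 5 = -1/2.
For Firm B: with q = P(Match), equating Invest's and Hold's payoffs gives −7q + 1 = 7q − 2 ⇒ q = 3/14.

1/2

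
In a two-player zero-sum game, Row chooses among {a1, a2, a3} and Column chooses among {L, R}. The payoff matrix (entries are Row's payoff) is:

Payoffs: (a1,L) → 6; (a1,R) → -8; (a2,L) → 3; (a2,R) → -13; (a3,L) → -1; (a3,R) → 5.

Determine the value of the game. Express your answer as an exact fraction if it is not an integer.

11/10

Row minima: a1 → -8, a2 → -13, a3 → -1; maximin = -1.
Column maxima: L → 6, R → 5; minimax = 5.
-1 ≠ 5, so there is no saddle point; optimal play is mixed.
a2 is strictly dominated by a1, so Row never plays it.
On the remaining 2×2 (a1, a3 vs L, R):
Let Row play a1 with probability p. Expected payoff against L: 6p + (-1)(1−p) = 7p − 1; against R: (-8)p + 5(1−p) = −13p + 5.
Setting these equal: 7p − 1 = −13p + 5 ⇒ 20p = 6 ⇒ p = 3/10, and the value is (7)·(3/10) − 1 = 11/10.
For Column: with q = P(L), equating a1's and a3's payoffs gives 14q − 8 = −6q + 5 ⇒ q = 13/20.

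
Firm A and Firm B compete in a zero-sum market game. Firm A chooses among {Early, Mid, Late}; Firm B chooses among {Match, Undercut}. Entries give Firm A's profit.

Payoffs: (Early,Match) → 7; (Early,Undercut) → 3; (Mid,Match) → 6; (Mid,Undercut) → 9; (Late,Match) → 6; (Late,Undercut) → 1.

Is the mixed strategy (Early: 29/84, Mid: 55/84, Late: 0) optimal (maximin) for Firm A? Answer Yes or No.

Against Match this mix gives (29/84)·7 + (55/84)·6 = 533/84.
Against Undercut this mix gives (29/84)·3 + (55/84)·9 = 97/14.
Firm B will play Match, holding Firm A to 533/84. Shifting weight toward the row that does better against Match would raise this floor (the equalizing mix achieves 45/7 against both Match and Undercut), so the proposed strategy is not optimal.

No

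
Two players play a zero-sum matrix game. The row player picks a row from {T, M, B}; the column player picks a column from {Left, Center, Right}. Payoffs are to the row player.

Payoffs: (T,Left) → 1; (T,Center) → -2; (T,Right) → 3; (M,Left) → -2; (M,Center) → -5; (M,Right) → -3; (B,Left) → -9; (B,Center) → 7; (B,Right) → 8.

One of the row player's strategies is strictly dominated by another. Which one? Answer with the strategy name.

M

T gives a strictly higher payoff than M against every column: 1 > -2, -2 > -5, 3 > -3.
So M is strictly dominated and the row player never plays it.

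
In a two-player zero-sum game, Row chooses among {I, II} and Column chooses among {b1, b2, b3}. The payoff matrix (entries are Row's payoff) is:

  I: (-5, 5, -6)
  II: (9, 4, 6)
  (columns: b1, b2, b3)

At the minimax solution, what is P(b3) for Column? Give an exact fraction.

1/13

Row minima: I → -6, II → 4; maximin = 4.
Column maxima: b1 → 9, b2 → 5, b3 → 6; minimax = 5.
4 ≠ 5, so there is no saddle point; optimal play is mixed.
b1 is strictly dominated by b3 (it gives Row strictly more in every row), so Column never plays it.
On the remaining 2×2 (I, II vs b2, b3):
Let Row play I with probability p. Expected payoff against b2: 5p + 4(1−p) = p + 4; against b3: (-6)p + 6(1−p) = −12p + 6.
Setting these equal: p + 4 = −12p + 6 ⇒ 13p = 2 ⇒ p = 2/13, and the value is (1)·(2/13) + 4 = 54/13.
For Column: with q = P(b2), equating I's and II's payoffs gives 11q − 6 = −2q + 6 ⇒ q = 12/13.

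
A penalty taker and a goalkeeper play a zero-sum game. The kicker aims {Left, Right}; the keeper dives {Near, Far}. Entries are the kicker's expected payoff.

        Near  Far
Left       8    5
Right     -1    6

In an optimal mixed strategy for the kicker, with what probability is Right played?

3/10

Row minima: Left → 5, Right → -1; maximin = 5.
Column maxima: Near → 8, Far → 6; minimax = 6.
5 ≠ 6, so there is no saddle point; optimal play is mixed.
Let the kicker play Left with probability p. Expected payoff against Near: 8p + (-1)(1−p) = 9p − 1; against Far: 5p + 6(1−p) = −p + 6.
Setting these equal: 9p − 1 = −p + 6 ⇒ 10p = 7 ⇒ p = 7/10, and the value is (9)·(7/10) − 1 = 53/10.
For the keeper: with q = P(Near), equating Left's and Right's payoffs gives 3q + 5 = −7q + 6 ⇒ q = 1/10.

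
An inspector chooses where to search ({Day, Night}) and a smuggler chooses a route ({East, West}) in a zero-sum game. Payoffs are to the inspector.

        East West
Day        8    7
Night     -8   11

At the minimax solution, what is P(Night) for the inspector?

Row minima: Day → 7, Night → -8; maximin = 7.
Column maxima: East → 8, West → 11; minimax = 8.
7 ≠ 8, so there is no saddle point; optimal play is mixed.
Let the inspector play Day with probability p. Expected payoff against East: 8p + (-8)(1−p) = 16p − 8; against West: 7p + 11(1−p) = −4p + 11.
Setting these equal: 16p − 8 = −4p + 11 ⇒ 20p = 19 ⇒ p = 19/20, and the value is (16)·(19/20) − 8 = 36/5.
For the smuggler: with q = P(East), equating Day's and Night's payoffs gives q + 7 = −19q + 11 ⇒ q = 1/5.

1/20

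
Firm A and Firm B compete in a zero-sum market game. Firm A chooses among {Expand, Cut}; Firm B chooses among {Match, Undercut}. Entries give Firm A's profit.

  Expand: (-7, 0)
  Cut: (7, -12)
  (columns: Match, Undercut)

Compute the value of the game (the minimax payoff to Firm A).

-42/13

Row minima: Expand → -7, Cut → -12; maximin = -7.
Column maxima: Match → 7, Undercut → 0; minimax = 0.
-7 ≠ 0, so there is no saddle point; optimal play is mixed.
Let Firm A play Expand with probability p. Expected payoff against Match: (-7)p + 7(1−p) = −14p + 7; against Undercut: 0p + (-12)(1−p) = 12p − 12.
Setting these equal: −14p + 7 = 12p − 12 ⇒ −26p = -19 ⇒ p = 19/26, and the value is (-14)·(19/26) + 7 = -42/13.
For Firm B: with q = P(Match), equating Expand's and Cut's payoffs gives −7q = 19q − 12 ⇒ q = 6/13.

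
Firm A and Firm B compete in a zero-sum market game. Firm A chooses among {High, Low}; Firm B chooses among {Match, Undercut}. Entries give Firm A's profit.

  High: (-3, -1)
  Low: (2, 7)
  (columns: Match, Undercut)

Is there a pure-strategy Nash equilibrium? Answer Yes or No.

Yes

Row minima: High → -3, Low → 2; maximin = 2.
Column maxima: Match → 2, Undercut → 7; minimax = 2.
maximin = minimax = 2, so a saddle point exists.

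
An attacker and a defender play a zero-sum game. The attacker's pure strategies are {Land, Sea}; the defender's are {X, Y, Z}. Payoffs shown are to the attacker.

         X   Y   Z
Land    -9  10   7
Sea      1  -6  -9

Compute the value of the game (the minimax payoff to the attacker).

-37/13

Row minima: Land → -9, Sea → -9; maximin = -9.
Column maxima: X → 1, Y → 10, Z → 7; minimax = 1.
-9 ≠ 1, so there is no saddle point; optimal play is mixed.
Y is strictly dominated by Z (it gives the attacker strictly more in every row), so the defender never plays it.
On the remaining 2×2 (Land, Sea vs X, Z):
Let the attacker play Land with probability p. Expected payoff against X: (-9)p + 1(1−p) = −10p + 1; against Z: 7p + (-9)(1−p) = 16p − 9.
Setting these equal: −10p + 1 = 16p − 9 ⇒ −26p = -10 ⇒ p = 5/13, and the value is (-10)·(5/13) + 1 = -37/13.
For the defender: with q = P(X), equating Land's and Sea's payoffs gives −16q + 7 = 10q − 9 ⇒ q = 8/13.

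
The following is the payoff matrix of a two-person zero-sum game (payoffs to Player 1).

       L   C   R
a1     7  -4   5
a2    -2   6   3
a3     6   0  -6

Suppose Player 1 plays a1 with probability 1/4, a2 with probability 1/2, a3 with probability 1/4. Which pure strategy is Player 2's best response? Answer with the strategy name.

R

If Player 2 plays L, Player 1's expected payoff is (1/4)·7 + (1/2)·(-2) + (1/4)·6 = 9/4.
If Player 2 plays C, Player 1's expected payoff is (1/4)·(-4) + (1/2)·6 + (1/4)·0 = 2.
If Player 2 plays R, Player 1's expected payoff is (1/4)·5 + (1/2)·3 + (1/4)·(-6) = 5/4.
Player 2 minimizes Player 1's payoff; the smallest is 5/4, so the best response is R.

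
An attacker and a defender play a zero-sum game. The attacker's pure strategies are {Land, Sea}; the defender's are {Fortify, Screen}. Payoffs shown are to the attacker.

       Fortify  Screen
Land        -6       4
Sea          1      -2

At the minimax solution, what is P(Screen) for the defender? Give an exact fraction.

Row minima: Land → -6, Sea → -2; maximin = -2.
Column maxima: Fortify → 1, Screen → 4; minimax = 1.
-2 ≠ 1, so there is no saddle point; optimal play is mixed.
Let the attacker play Land with probability p. Expected payoff against Fortify: (-6)p + 1(1−p) = −7p + 1; against Screen: 4p + (-2)(1−p) = 6p − 2.
Setting these equal: −7p + 1 = 6p − 2 ⇒ −13p = -3 ⇒ p = 3/13, and the value is (-7)·(3/13) + 1 = -8/13.
For the defender: with q = P(Fortify), equating Land's and Sea's payoffs gives −10q + 4 = 3q − 2 ⇒ q = 6/13.

7/13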